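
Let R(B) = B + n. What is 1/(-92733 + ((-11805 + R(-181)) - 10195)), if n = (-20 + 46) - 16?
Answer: -1/114904 ≈ -8.7029e-6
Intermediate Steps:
n = 10 (n = 26 - 16 = 10)
R(B) = 10 + B (R(B) = B + 10 = 10 + B)
1/(-92733 + ((-11805 + R(-181)) - 10195)) = 1/(-92733 + ((-11805 + (10 - 181)) - 10195)) = 1/(-92733 + ((-11805 - 171) - 10195)) = 1/(-92733 + (-11976 - 10195)) = 1/(-92733 - 22171) = 1/(-114904) = -1/114904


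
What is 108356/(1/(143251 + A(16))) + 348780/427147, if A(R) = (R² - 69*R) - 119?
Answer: 6585464166547068/427147 ≈ 1.5417e+10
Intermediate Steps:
A(R) = -119 + R² - 69*R
108356/(1/(143251 + A(16))) + 348780/427147 = 108356/(1/(143251 + (-119 + 16² - 69*16))) + 348780/427147 = 108356/(1/(143251 + (-119 + 256 - 1104))) + 348780*(1/427147) = 108356/(1/(143251 - 967)) + 348780/427147 = 108356/(1/142284) + 348780/427147 = 108356*142284 + 348780/427147 = 15417325104 + 348780/427147 = 6585464166547068/427147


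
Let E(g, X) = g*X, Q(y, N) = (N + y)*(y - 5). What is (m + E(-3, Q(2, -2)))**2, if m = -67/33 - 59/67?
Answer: 41422096/4888521 ≈ 8.4733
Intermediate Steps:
Q(y, N) = (-5 + y)*(N + y) (Q(y, N) = (N + y)*(-5 + y) = (-5 + y)*(N + y))
E(g, X) = X*g
m = -6436/2211 (m = -67*1/33 - 59*1/67 = -67/33 - 59/67 = -6436/2211 ≈ -2.9109)
(m + E(-3, Q(2, -2)))**2 = (-6436/2211 + (2**2 - 5*(-2) - 5*2 - 2*2)*(-3))**2 = (-6436/2211 + (4 + 10 - 10 - 4)*(-3))**2 = (-6436/2211 + 0*(-3))**2 = (-6436/2211 + 0)**2 = (-6436/2211)**2 = 41422096/4888521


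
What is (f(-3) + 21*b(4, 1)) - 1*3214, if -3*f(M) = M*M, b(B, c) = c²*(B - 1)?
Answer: -3154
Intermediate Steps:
b(B, c) = c²*(-1 + B)
f(M) = -M²/3 (f(M) = -M*M/3 = -M²/3)
(f(-3) + 21*b(4, 1)) - 1*3214 = (-⅓*(-3)² + 21*(1²*(-1 + 4))) - 1*3214 = (-⅓*9 + 21*(1*3)) - 3214 = (-3 + 21*3) - 3214 = (-3 + 63) - 3214 = 60 - 3214 = -3154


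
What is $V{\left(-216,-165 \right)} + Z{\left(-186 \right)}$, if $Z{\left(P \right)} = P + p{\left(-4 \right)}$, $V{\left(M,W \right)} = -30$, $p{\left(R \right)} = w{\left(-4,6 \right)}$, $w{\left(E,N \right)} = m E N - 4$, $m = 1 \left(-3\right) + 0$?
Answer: $-148$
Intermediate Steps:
$m = -3$ ($m = -3 + 0 = -3$)
$w{\left(E,N \right)} = -4 - 3 E N$ ($w{\left(E,N \right)} = - 3 E N - 4 = -4 - 3 E N$)
$p{\left(R \right)} = 68$ ($p{\left(R \right)} = -4 - \left(-12\right) 6 = -4 + 72 = 68$)
$Z{\left(P \right)} = 68 + P$ ($Z{\left(P \right)} = P + 68 = 68 + P$)
$V{\left(-216,-165 \right)} + Z{\left(-186 \right)} = -30 + \left(68 - 186\right) = -30 - 118 = -148$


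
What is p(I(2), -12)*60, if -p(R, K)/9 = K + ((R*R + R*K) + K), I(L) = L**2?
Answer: 30240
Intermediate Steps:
p(R, K) = -18*K - 9*R**2 - 9*K*R (p(R, K) = -9*(K + ((R*R + R*K) + K)) = -9*(K + ((R**2 + K*R) + K)) = -9*(K + (K + R**2 + K*R)) = -9*(R**2 + 2*K + K*R) = -18*K - 9*R**2 - 9*K*R)
p(I(2), -12)*60 = (-18*(-12) - 9*(2**2)**2 - 9*(-12)*2**2)*60 = (216 - 9*4**2 - 9*(-12)*4)*60 = (216 - 9*16 + 432)*60 = (216 - 144 + 432)*60 = 504*60 = 30240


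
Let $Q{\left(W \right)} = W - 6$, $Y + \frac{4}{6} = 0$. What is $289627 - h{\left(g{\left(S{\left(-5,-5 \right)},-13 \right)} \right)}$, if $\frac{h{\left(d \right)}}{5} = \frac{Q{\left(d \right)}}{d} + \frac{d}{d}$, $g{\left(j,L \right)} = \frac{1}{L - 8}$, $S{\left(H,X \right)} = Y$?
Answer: $288987$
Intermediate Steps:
$Y = - \frac{2}{3}$ ($Y = - \frac{2}{3} + 0 = - \frac{2}{3} \approx -0.66667$)
$S{\left(H,X \right)} = - \frac{2}{3}$
$g{\left(j,L \right)} = \frac{1}{-8 + L}$
$Q{\left(W \right)} = -6 + W$
$h{\left(d \right)} = 5 + \frac{5 \left(-6 + d\right)}{d}$ ($h{\left(d \right)} = 5 \left(\frac{-6 + d}{d} + \frac{d}{d}\right) = 5 \left(\frac{-6 + d}{d} + 1\right) = 5 \left(1 + \frac{-6 + d}{d}\right) = 5 + \frac{5 \left(-6 + d\right)}{d}$)
$289627 - h{\left(g{\left(S{\left(-5,-5 \right)},-13 \right)} \right)} = 289627 - \left(10 - \frac{30}{\frac{1}{-8 - 13}}\right) = 289627 - \left(10 - \frac{30}{\frac{1}{-21}}\right) = 289627 - \left(10 - \frac{30}{- \frac{1}{21}}\right) = 289627 - \left(10 - -630\right) = 289627 - \left(10 + 630\right) = 289627 - 640 = 288987$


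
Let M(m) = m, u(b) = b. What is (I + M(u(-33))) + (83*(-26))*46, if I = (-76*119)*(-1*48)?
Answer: 334811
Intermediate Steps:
I = 434112 (I = -9044*(-48) = 434112)
(I + M(u(-33))) + (83*(-26))*46 = (434112 - 33) + (83*(-26))*46 = 434079 - 2158*46 = 434079 - 99268 = 334811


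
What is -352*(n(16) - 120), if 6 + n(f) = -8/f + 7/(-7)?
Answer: 44880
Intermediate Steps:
n(f) = -7 - 8/f (n(f) = -6 + (-8/f + 7/(-7)) = -6 + (-8/f + 7*(-⅐)) = -6 + (-8/f - 1) = -6 + (-1 - 8/f) = -7 - 8/f)
-352*(n(16) - 120) = -352*((-7 - 8/16) - 120) = -352*((-7 - 8*1/16) - 120) = -352*((-7 - ½) - 120) = -352*(-15/2 - 120) = -352*(-255/2) = 44880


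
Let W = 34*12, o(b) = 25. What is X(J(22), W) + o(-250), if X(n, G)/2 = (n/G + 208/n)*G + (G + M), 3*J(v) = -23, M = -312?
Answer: -1513637/69 ≈ -21937.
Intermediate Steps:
W = 408
J(v) = -23/3 (J(v) = (⅓)*(-23) = -23/3)
X(n, G) = -624 + 2*G + 2*G*(208/n + n/G) (X(n, G) = 2*((n/G + 208/n)*G + (G - 312)) = 2*((208/n + n/G)*G + (-312 + G)) = 2*(G*(208/n + n/G) + (-312 + G)) = 2*(-312 + G + G*(208/n + n/G)) = -624 + 2*G + 2*G*(208/n + n/G))
X(J(22), W) + o(-250) = 2*(208*408 - 23*(-312 + 408 - 23/3)/3)/(-23/3) + 25 = 2*(-3/23)*(84864 - 23/3*265/3) + 25 = 2*(-3/23)*(84864 - 6095/9) + 25 = 2*(-3/23)*(757681/9) + 25 = -1515362/69 + 25 = -1513637/69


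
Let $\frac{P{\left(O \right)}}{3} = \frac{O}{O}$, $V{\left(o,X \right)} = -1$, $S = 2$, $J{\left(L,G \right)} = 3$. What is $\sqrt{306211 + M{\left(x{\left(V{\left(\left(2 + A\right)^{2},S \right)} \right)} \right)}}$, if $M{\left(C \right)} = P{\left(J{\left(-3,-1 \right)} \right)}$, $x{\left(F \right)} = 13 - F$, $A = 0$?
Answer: $\sqrt{306214} \approx 553.37$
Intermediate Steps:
$P{\left(O \right)} = 3$ ($P{\left(O \right)} = 3 \frac{O}{O} = 3 \cdot 1 = 3$)
$M{\left(C \right)} = 3$
$\sqrt{306211 + M{\left(x{\left(V{\left(\left(2 + A\right)^{2},S \right)} \right)} \right)}} = \sqrt{306211 + 3} = \sqrt{306214}$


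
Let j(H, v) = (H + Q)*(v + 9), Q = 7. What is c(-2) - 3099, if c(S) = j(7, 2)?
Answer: -2945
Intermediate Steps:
j(H, v) = (7 + H)*(9 + v) (j(H, v) = (H + 7)*(v + 9) = (7 + H)*(9 + v))
c(S) = 154 (c(S) = 63 + 7*2 + 9*7 + 7*2 = 63 + 14 + 63 + 14 = 154)
c(-2) - 3099 = 154 - 3099 = -2945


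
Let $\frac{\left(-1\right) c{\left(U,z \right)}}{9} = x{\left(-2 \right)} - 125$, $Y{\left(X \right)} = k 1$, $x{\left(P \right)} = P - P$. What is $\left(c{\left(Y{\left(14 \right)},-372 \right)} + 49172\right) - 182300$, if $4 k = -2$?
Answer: $-132003$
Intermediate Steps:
$k = - \frac{1}{2}$ ($k = \frac{1}{4} \left(-2\right) = - \frac{1}{2} \approx -0.5$)
$x{\left(P \right)} = 0$
$Y{\left(X \right)} = - \frac{1}{2}$ ($Y{\left(X \right)} = \left(- \frac{1}{2}\right) 1 = - \frac{1}{2}$)
$c{\left(U,z \right)} = 1125$ ($c{\left(U,z \right)} = - 9 \left(0 - 125\right) = \left(-9\right) \left(-125\right) = 1125$)
$\left(c{\left(Y{\left(14 \right)},-372 \right)} + 49172\right) - 182300 = \left(1125 + 49172\right) - 182300 = 50297 - 182300 = -132003$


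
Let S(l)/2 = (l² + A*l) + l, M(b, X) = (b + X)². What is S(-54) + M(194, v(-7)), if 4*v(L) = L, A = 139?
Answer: 442753/16 ≈ 27672.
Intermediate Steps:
v(L) = L/4
M(b, X) = (X + b)²
S(l) = 2*l² + 280*l (S(l) = 2*((l² + 139*l) + l) = 2*(l² + 140*l) = 2*l² + 280*l)
S(-54) + M(194, v(-7)) = 2*(-54)*(140 - 54) + ((¼)*(-7) + 194)² = 2*(-54)*86 + (-7/4 + 194)² = -9288 + (769/4)² = -9288 + 591361/16 = 442753/16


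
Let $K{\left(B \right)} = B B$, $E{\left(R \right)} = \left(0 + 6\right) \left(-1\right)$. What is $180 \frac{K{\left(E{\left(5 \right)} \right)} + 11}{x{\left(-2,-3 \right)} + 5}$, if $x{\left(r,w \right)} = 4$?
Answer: $940$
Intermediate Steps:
$E{\left(R \right)} = -6$ ($E{\left(R \right)} = 6 \left(-1\right) = -6$)
$K{\left(B \right)} = B^{2}$
$180 \frac{K{\left(E{\left(5 \right)} \right)} + 11}{x{\left(-2,-3 \right)} + 5} = 180 \frac{\left(-6\right)^{2} + 11}{4 + 5} = 180 \frac{36 + 11}{9} = 180 \cdot 47 \cdot \frac{1}{9} = 180 \cdot \frac{47}{9} = 940$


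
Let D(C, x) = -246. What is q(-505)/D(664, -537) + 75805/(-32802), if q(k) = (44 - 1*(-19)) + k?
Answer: -691591/1344882 ≈ -0.51424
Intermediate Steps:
q(k) = 63 + k (q(k) = (44 + 19) + k = 63 + k)
q(-505)/D(664, -537) + 75805/(-32802) = (63 - 505)/(-246) + 75805/(-32802) = -442*(-1/246) + 75805*(-1/32802) = 221/123 - 75805/32802 = -691591/1344882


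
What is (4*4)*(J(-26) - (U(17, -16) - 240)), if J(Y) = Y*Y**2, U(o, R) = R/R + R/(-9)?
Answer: -2496784/9 ≈ -2.7742e+5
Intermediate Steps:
U(o, R) = 1 - R/9 (U(o, R) = 1 + R*(-1/9) = 1 - R/9)
J(Y) = Y**3
(4*4)*(J(-26) - (U(17, -16) - 240)) = (4*4)*((-26)**3 - ((1 - 1/9*(-16)) - 240)) = 16*(-17576 - ((1 + 16/9) - 240)) = 16*(-17576 - (25/9 - 240)) = 16*(-17576 - 1*(-2135/9)) = 16*(-17576 + 2135/9) = 16*(-156049/9) = -2496784/9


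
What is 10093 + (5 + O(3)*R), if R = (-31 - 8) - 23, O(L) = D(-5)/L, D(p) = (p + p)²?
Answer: 24094/3 ≈ 8031.3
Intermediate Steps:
D(p) = 4*p² (D(p) = (2*p)² = 4*p²)
O(L) = 100/L (O(L) = (4*(-5)²)/L = (4*25)/L = 100/L)
R = -62 (R = -39 - 23 = -62)
10093 + (5 + O(3)*R) = 10093 + (5 + (100/3)*(-62)) = 10093 + (5 - 6200/3) = 10093 - 6185/3 = 24094/3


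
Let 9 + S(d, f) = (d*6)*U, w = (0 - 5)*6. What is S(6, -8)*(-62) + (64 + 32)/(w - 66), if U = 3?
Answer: -6139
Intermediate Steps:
w = -30 (w = -5*6 = -30)
S(d, f) = -9 + 18*d (S(d, f) = -9 + (d*6)*3 = -9 + (6*d)*3 = -9 + 18*d)
S(6, -8)*(-62) + (64 + 32)/(w - 66) = (-9 + 18*6)*(-62) + (64 + 32)/(-30 - 66) = (-9 + 108)*(-62) + 96/(-96) = 99*(-62) + 96*(-1/96) = -6138 - 1 = -6139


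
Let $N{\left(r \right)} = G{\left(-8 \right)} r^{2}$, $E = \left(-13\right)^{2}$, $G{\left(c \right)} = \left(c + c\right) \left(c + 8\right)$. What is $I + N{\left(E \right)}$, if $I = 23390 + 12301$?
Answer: $35691$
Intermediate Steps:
$G{\left(c \right)} = 2 c \left(8 + c\right)$
$E = 169$
$N{\left(r \right)} = 0$ ($N{\left(r \right)} = 2 \left(-8\right) \left(8 - 8\right) r^{2} = 2 \left(-8\right) 0 r^{2} = 0 r^{2} = 0$)
$I = 35691$
$I + N{\left(E \right)} = 35691 + 0 = 35691$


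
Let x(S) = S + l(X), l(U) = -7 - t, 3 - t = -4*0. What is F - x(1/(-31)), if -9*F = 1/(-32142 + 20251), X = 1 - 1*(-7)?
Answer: 33282940/3317589 ≈ 10.032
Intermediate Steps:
t = 3 (t = 3 - (-4)*0 = 3 - 1*0 = 3 + 0 = 3)
X = 8 (X = 1 + 7 = 8)
F = 1/107019 (F = -1/(9*(-32142 + 20251)) = -1/9/(-11891) = -1/9*(-1/11891) = 1/107019 ≈ 9.3441e-6)
l(U) = -10 (l(U) = -7 - 1*3 = -7 - 3 = -10)
x(S) = -10 + S (x(S) = S - 10 = -10 + S)
F - x(1/(-31)) = 1/107019 - (-10 + 1/(-31)) = 1/107019 - (-10 - 1/31) = 1/107019 - 1*(-311/31) = 1/107019 + 311/31 = 33282940/3317589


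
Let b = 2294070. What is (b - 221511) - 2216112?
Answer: -143553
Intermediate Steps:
(b - 221511) - 2216112 = (2294070 - 221511) - 2216112 = 2072559 - 2216112 = -143553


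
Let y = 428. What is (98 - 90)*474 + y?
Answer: 4220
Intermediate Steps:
(98 - 90)*474 + y = (98 - 90)*474 + 428 = 8*474 + 428 = 3792 + 428 = 4220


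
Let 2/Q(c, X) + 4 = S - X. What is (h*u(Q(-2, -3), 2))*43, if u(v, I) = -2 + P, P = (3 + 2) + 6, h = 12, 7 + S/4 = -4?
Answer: 4644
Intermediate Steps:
S = -44 (S = -28 + 4*(-4) = -28 - 16 = -44)
P = 11 (P = 5 + 6 = 11)
Q(c, X) = 2/(-48 - X) (Q(c, X) = 2/(-4 + (-44 - X)) = 2/(-48 - X))
u(v, I) = 9 (u(v, I) = -2 + 11 = 9)
(h*u(Q(-2, -3), 2))*43 = (12*9)*43 = 108*43 = 4644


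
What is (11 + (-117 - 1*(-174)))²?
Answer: 4624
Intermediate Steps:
(11 + (-117 - 1*(-174)))² = (11 + (-117 + 174))² = (11 + 57)² = 68² = 4624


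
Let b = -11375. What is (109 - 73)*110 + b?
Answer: -7415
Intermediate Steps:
(109 - 73)*110 + b = (109 - 73)*110 - 11375 = 36*110 - 11375 = 3960 - 11375 = -7415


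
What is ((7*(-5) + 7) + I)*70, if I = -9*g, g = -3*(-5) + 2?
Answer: -12670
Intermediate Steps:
g = 17 (g = 15 + 2 = 17)
I = -153 (I = -9*17 = -153)
((7*(-5) + 7) + I)*70 = ((7*(-5) + 7) - 153)*70 = ((-35 + 7) - 153)*70 = (-28 - 153)*70 = -181*70 = -12670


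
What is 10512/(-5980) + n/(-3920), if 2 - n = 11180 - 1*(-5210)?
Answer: 141983/58604 ≈ 2.4228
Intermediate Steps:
n = -16388 (n = 2 - (11180 - 1*(-5210)) = 2 - (11180 + 5210) = 2 - 1*16390 = 2 - 16390 = -16388)
10512/(-5980) + n/(-3920) = 10512/(-5980) - 16388/(-3920) = 10512*(-1/5980) - 16388*(-1/3920) = -2628/1495 + 4097/980 = 141983/58604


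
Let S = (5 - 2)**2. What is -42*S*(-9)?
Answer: 3402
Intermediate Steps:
S = 9 (S = 3**2 = 9)
-42*S*(-9) = -42*9*(-9) = -378*(-9) = 3402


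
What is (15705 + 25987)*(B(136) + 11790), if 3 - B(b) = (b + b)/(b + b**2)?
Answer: 67359221188/137 ≈ 4.9167e+8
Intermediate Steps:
B(b) = 3 - 2*b/(b + b**2) (B(b) = 3 - (b + b)/(b + b**2) = 3 - 2*b/(b + b**2))
(15705 + 25987)*(B(136) + 11790) = (15705 + 25987)*((1 + 3*136)/(1 + 136) + 11790) = 41692*((1 + 408)/137 + 11790) = 41692*((1/137)*409 + 11790) = 41692*(409/137 + 11790) = 41692*(1615639/137) = 67359221188/137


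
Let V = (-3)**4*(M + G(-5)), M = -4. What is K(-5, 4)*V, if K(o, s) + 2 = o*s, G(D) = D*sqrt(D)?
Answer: 7128 + 8910*I*sqrt(5) ≈ 7128.0 + 19923.0*I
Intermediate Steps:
G(D) = D**(3/2)
K(o, s) = -2 + o*s
V = -324 - 405*I*sqrt(5) (V = (-3)**4*(-4 + (-5)**(3/2)) = 81*(-4 - 5*I*sqrt(5)) = -324 - 405*I*sqrt(5) ≈ -324.0 - 905.61*I)
K(-5, 4)*V = (-2 - 5*4)*(-324 - 405*I*sqrt(5)) = (-2 - 20)*(-324 - 405*I*sqrt(5)) = -22*(-324 - 405*I*sqrt(5)) = 7128 + 8910*I*sqrt(5)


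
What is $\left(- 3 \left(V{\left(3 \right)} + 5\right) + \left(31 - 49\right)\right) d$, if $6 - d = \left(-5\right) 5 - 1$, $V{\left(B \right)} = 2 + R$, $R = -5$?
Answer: $-768$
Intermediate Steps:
$V{\left(B \right)} = -3$ ($V{\left(B \right)} = 2 - 5 = -3$)
$d = 32$ ($d = 6 - \left(\left(-5\right) 5 - 1\right) = 6 - \left(-25 - 1\right) = 6 - -26 = 6 + 26 = 32$)
$\left(- 3 \left(V{\left(3 \right)} + 5\right) + \left(31 - 49\right)\right) d = \left(- 3 \left(-3 + 5\right) + \left(31 - 49\right)\right) 32 = \left(\left(-3\right) 2 - 18\right) 32 = \left(-6 - 18\right) 32 = \left(-24\right) 32 = -768$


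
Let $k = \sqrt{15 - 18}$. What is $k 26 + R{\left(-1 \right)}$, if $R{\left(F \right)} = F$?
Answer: $-1 + 26 i \sqrt{3} \approx -1.0 + 45.033 i$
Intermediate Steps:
$k = i \sqrt{3}$ ($k = \sqrt{-3} = i \sqrt{3} \approx 1.732 i$)
$k 26 + R{\left(-1 \right)} = i \sqrt{3} \cdot 26 - 1 = 26 i \sqrt{3} - 1 = -1 + 26 i \sqrt{3}$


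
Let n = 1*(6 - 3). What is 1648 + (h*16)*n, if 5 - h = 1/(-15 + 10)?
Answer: 9488/5 ≈ 1897.6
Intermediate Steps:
h = 26/5 (h = 5 - 1/(-15 + 10) = 5 - 1/(-5) = 5 - 1*(-1/5) = 5 + 1/5 = 26/5 ≈ 5.2000)
n = 3 (n = 1*3 = 3)
1648 + (h*16)*n = 1648 + ((26/5)*16)*3 = 1648 + (416/5)*3 = 1648 + 1248/5 = 9488/5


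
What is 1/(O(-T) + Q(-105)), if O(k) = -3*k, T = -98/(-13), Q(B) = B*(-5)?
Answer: 13/7119 ≈ 0.0018261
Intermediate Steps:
Q(B) = -5*B
T = 98/13 (T = -98*(-1/13) = 98/13 ≈ 7.5385)
1/(O(-T) + Q(-105)) = 1/(-(-3)*98/13 - 5*(-105)) = 1/(-3*(-98/13) + 525) = 1/(294/13 + 525) = 1/(7119/13) = 13/7119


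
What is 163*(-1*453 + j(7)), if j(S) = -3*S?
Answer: -77262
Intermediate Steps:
163*(-1*453 + j(7)) = 163*(-1*453 - 3*7) = 163*(-453 - 21) = 163*(-474) = -77262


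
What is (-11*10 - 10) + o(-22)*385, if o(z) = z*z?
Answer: 186220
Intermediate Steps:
o(z) = z²
(-11*10 - 10) + o(-22)*385 = (-11*10 - 10) + (-22)²*385 = (-110 - 10) + 484*385 = -120 + 186340 = 186220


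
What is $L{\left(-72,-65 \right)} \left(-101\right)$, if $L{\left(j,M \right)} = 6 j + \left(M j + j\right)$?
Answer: $-421776$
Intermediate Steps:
$L{\left(j,M \right)} = 7 j + M j$ ($L{\left(j,M \right)} = 6 j + \left(j + M j\right) = 7 j + M j$)
$L{\left(-72,-65 \right)} \left(-101\right) = - 72 \left(7 - 65\right) \left(-101\right) = \left(-72\right) \left(-58\right) \left(-101\right) = 4176 \left(-101\right) = -421776$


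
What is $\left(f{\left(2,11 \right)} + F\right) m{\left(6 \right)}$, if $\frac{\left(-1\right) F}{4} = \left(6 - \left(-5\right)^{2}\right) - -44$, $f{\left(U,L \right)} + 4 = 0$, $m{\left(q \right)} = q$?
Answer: $-624$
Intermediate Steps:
$f{\left(U,L \right)} = -4$ ($f{\left(U,L \right)} = -4 + 0 = -4$)
$F = -100$ ($F = - 4 \left(\left(6 - \left(-5\right)^{2}\right) - -44\right) = - 4 \left(\left(6 - 25\right) + 44\right) = - 4 \left(-19 + 44\right) = \left(-4\right) 25 = -100$)
$\left(f{\left(2,11 \right)} + F\right) m{\left(6 \right)} = \left(-4 - 100\right) 6 = \left(-104\right) 6 = -624$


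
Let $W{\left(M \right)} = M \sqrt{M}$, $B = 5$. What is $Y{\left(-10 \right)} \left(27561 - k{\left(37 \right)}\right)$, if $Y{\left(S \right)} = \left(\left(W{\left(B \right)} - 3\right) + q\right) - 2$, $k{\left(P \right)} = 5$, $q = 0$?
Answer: $-137780 + 137780 \sqrt{5} \approx 1.7031 \cdot 10^{5}$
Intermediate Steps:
$W{\left(M \right)} = M^{\frac{3}{2}}$
$Y{\left(S \right)} = -5 + 5 \sqrt{5}$ ($Y{\left(S \right)} = \left(\left(5^{\frac{3}{2}} - 3\right) + 0\right) - 2 = \left(\left(5 \sqrt{5} - 3\right) + 0\right) - 2 = \left(\left(-3 + 5 \sqrt{5}\right) + 0\right) - 2 = \left(-3 + 5 \sqrt{5}\right) - 2 = -5 + 5 \sqrt{5}$)
$Y{\left(-10 \right)} \left(27561 - k{\left(37 \right)}\right) = \left(-5 + 5 \sqrt{5}\right) \left(27561 - 5\right) = \left(-5 + 5 \sqrt{5}\right) 27556 = -137780 + 137780 \sqrt{5}$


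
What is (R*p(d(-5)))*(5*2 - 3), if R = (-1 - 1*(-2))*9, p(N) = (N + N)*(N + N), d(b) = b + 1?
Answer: 4032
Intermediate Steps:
d(b) = 1 + b
p(N) = 4*N² (p(N) = (2*N)*(2*N) = 4*N²)
R = 9 (R = (-1 + 2)*9 = 1*9 = 9)
(R*p(d(-5)))*(5*2 - 3) = (9*(4*(1 - 5)²))*(5*2 - 3) = (9*(4*(-4)²))*(10 - 3) = (9*(4*16))*7 = (9*64)*7 = 576*7 = 4032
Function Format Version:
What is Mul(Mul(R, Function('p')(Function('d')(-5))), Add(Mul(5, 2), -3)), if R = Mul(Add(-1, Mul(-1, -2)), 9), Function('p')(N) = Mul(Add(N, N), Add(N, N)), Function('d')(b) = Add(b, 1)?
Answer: 4032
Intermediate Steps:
Function('d')(b) = Add(1, b)
Function('p')(N) = Mul(4, Pow(N, 2)) (Function('p')(N) = Mul(Mul(2, N), Mul(2, N)) = Mul(4, Pow(N, 2)))
R = 9 (R = Mul(Add(-1, 2), 9) = Mul(1, 9) = 9)
Mul(Mul(R, Function('p')(Function('d')(-5))), Add(Mul(5, 2), -3)) = Mul(Mul(9, Mul(4, Pow(Add(1, -5), 2))), Add(Mul(5, 2), -3)) = Mul(Mul(9, Mul(4, Pow(-4, 2))), Add(10, -3)) = Mul(Mul(9, Mul(4, 16)), 7) = Mul(Mul(9, 64), 7) = Mul(576, 7) = 4032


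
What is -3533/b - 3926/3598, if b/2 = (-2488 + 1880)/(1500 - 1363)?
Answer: 868366771/2187584 ≈ 396.95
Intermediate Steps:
b = -1216/137 (b = 2*((-2488 + 1880)/(1500 - 1363)) = 2*(-608/137) = -1216/137 ≈ -8.8759)
-3533/b - 3926/3598 = -3533/(-1216/137) - 3926/3598 = -3533*(-137/1216) - 3926*1/3598 = 484021/1216 - 1963/1799 = 868366771/2187584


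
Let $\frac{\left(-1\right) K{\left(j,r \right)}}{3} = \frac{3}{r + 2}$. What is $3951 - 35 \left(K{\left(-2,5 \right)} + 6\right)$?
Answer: $3786$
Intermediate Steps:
$K{\left(j,r \right)} = - \frac{9}{2 + r}$ ($K{\left(j,r \right)} = - 3 \frac{3}{r + 2} = - 3 \frac{3}{2 + r} = - \frac{9}{2 + r}$)
$3951 - 35 \left(K{\left(-2,5 \right)} + 6\right) = 3951 - 35 \left(- \frac{9}{2 + 5} + 6\right) = 3951 - 35 \left(- \frac{9}{7} + 6\right) = 3951 - 35 \cdot \frac{33}{7} = 3951 - 165 = 3786$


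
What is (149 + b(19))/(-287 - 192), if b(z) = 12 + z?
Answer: -180/479 ≈ -0.37578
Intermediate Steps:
(149 + b(19))/(-287 - 192) = (149 + (12 + 19))/(-287 - 192) = (149 + 31)/(-479) = 180*(-1/479) = -180/479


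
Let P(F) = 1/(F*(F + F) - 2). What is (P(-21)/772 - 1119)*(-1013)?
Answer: 770086488907/679360 ≈ 1.1335e+6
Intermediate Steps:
P(F) = 1/(-2 + 2*F²) (P(F) = 1/(F*(2*F) - 2) = 1/(2*F² - 2) = 1/(-2 + 2*F²))
(P(-21)/772 - 1119)*(-1013) = ((1/(2*(-1 + (-21)²)))/772 - 1119)*(-1013) = ((1/(2*(-1 + 441)))*(1/772) - 1119)*(-1013) = (((½)/440)*(1/772) - 1119)*(-1013) = (((½)*(1/440))*(1/772) - 1119)*(-1013) = ((1/880)*(1/772) - 1119)*(-1013) = (1/679360 - 1119)*(-1013) = -760203839/679360*(-1013) = 770086488907/679360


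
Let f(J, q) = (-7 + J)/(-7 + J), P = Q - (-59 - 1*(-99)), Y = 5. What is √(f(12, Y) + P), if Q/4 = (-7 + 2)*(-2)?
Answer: 1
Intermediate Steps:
Q = 40 (Q = 4*((-7 + 2)*(-2)) = 4*(-5*(-2)) = 4*10 = 40)
P = 0 (P = 40 - (-59 - 1*(-99)) = 40 - (-59 + 99) = 40 - 1*40 = 40 - 40 = 0)
f(J, q) = 1
√(f(12, Y) + P) = √(1 + 0) = √1 = 1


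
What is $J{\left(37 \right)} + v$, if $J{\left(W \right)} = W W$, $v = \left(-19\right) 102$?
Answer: $-569$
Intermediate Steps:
$v = -1938$
$J{\left(W \right)} = W^{2}$
$J{\left(37 \right)} + v = 37^{2} - 1938 = 1369 - 1938 = -569$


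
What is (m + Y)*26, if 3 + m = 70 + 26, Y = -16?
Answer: 2002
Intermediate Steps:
m = 93 (m = -3 + (70 + 26) = -3 + 96 = 93)
(m + Y)*26 = (93 - 16)*26 = 77*26 = 2002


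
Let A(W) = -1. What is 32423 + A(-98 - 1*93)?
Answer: 32422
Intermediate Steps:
32423 + A(-98 - 1*93) = 32423 - 1 = 32422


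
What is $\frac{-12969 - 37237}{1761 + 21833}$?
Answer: $- \frac{25103}{11797} \approx -2.1279$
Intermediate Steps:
$\frac{-12969 - 37237}{1761 + 21833} = - \frac{50206}{23594} = \left(-50206\right) \frac{1}{23594} = - \frac{25103}{11797}$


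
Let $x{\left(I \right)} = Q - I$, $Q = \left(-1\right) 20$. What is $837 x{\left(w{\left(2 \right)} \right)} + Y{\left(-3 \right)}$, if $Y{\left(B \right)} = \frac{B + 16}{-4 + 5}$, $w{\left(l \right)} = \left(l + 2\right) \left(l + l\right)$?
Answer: $-30119$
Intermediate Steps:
$Q = -20$
$w{\left(l \right)} = 2 l \left(2 + l\right)$ ($w{\left(l \right)} = \left(2 + l\right) 2 l = 2 l \left(2 + l\right)$)
$Y{\left(B \right)} = 16 + B$ ($Y{\left(B \right)} = \frac{16 + B}{1} = \left(16 + B\right) 1 = 16 + B$)
$x{\left(I \right)} = -20 - I$
$837 x{\left(w{\left(2 \right)} \right)} + Y{\left(-3 \right)} = 837 \left(-20 - 2 \cdot 2 \left(2 + 2\right)\right) + \left(16 - 3\right) = 837 \left(-20 - 2 \cdot 2 \cdot 4\right) + 13 = 837 \left(-20 - 16\right) + 13 = 837 \left(-36\right) + 13 = -30132 + 13 = -30119$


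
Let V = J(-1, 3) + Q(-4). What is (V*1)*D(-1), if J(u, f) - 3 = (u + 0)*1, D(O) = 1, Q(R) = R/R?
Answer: 3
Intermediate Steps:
Q(R) = 1
J(u, f) = 3 + u (J(u, f) = 3 + (u + 0)*1 = 3 + u*1 = 3 + u)
V = 3 (V = (3 - 1) + 1 = 2 + 1 = 3)
(V*1)*D(-1) = (3*1)*1 = 3*1 = 3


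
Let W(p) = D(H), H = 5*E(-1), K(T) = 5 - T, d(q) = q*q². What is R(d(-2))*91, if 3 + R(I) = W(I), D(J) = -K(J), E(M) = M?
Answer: -1183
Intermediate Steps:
d(q) = q³
H = -5 (H = 5*(-1) = -5)
D(J) = -5 + J (D(J) = -(5 - J) = -5 + J)
W(p) = -10 (W(p) = -5 - 5 = -10)
R(I) = -13 (R(I) = -3 - 10 = -13)
R(d(-2))*91 = -13*91 = -1183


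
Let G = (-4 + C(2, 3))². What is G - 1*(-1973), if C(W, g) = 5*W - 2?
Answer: 1989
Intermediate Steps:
C(W, g) = -2 + 5*W
G = 16 (G = (-4 + (-2 + 5*2))² = (-4 + (-2 + 10))² = (-4 + 8)² = 4² = 16)
G - 1*(-1973) = 16 - 1*(-1973) = 16 + 1973 = 1989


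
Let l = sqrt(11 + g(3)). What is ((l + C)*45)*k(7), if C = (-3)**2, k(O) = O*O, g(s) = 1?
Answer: 19845 + 4410*sqrt(3) ≈ 27483.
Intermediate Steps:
k(O) = O**2
l = 2*sqrt(3) (l = sqrt(11 + 1) = sqrt(12) = 2*sqrt(3) ≈ 3.4641)
C = 9
((l + C)*45)*k(7) = ((2*sqrt(3) + 9)*45)*7**2 = ((9 + 2*sqrt(3))*45)*49 = (405 + 90*sqrt(3))*49 = 19845 + 4410*sqrt(3)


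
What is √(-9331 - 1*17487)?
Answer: I*√26818 ≈ 163.76*I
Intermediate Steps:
√(-9331 - 1*17487) = √(-9331 - 17487) = √(-26818) = I*√26818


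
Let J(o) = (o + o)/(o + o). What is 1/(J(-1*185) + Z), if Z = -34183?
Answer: -1/34182 ≈ -2.9255e-5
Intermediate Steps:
J(o) = 1 (J(o) = (2*o)/((2*o)) = (2*o)*(1/(2*o)) = 1)
1/(J(-1*185) + Z) = 1/(1 - 34183) = 1/(-34182) = -1/34182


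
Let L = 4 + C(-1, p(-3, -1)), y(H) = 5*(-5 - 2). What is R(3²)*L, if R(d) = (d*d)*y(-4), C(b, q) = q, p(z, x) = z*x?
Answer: -19845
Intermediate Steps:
p(z, x) = x*z
y(H) = -35 (y(H) = 5*(-7) = -35)
L = 7 (L = 4 - 1*(-3) = 4 + 3 = 7)
R(d) = -35*d² (R(d) = (d*d)*(-35) = d²*(-35) = -35*d²)
R(3²)*L = -35*(3²)²*7 = -35*9²*7 = -35*81*7 = -2835*7 = -19845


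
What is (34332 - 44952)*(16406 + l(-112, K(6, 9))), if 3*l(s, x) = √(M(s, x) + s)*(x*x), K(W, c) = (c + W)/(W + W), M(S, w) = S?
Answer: -174231720 - 22125*I*√14 ≈ -1.7423e+8 - 82784.0*I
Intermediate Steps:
K(W, c) = (W + c)/(2*W) (K(W, c) = (W + c)/((2*W)) = (W + c)*(1/(2*W)) = (W + c)/(2*W))
l(s, x) = √2*√s*x²/3 (l(s, x) = (√(s + s)*(x*x))/3 = (√(2*s)*x²)/3 = ((√2*√s)*x²)/3 = (√2*√s*x²)/3 = √2*√s*x²/3)
(34332 - 44952)*(16406 + l(-112, K(6, 9))) = (34332 - 44952)*(16406 + √2*√(-112)*((½)*(6 + 9)/6)²/3) = -10620*(16406 + √2*(4*I*√7)*((½)*(⅙)*15)²/3) = -10620*(16406 + √2*(4*I*√7)*(5/4)²/3) = -10620*(16406 + (⅓)*√2*(4*I*√7)*(25/16)) = -10620*(16406 + 25*I*√14/12) = -174231720 - 22125*I*√14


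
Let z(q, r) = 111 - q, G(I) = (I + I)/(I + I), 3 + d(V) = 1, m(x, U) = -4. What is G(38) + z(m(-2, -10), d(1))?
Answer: 116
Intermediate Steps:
d(V) = -2 (d(V) = -3 + 1 = -2)
G(I) = 1 (G(I) = (2*I)/((2*I)) = (2*I)*(1/(2*I)) = 1)
G(38) + z(m(-2, -10), d(1)) = 1 + (111 - 1*(-4)) = 1 + (111 + 4) = 1 + 115 = 116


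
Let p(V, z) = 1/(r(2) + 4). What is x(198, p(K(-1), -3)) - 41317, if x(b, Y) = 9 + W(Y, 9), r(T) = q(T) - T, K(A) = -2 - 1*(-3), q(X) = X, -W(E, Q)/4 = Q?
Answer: -41344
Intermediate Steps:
W(E, Q) = -4*Q
K(A) = 1 (K(A) = -2 + 3 = 1)
r(T) = 0 (r(T) = T - T = 0)
p(V, z) = 1/4 (p(V, z) = 1/(0 + 4) = 1/4)
x(b, Y) = -27 (x(b, Y) = 9 - 4*9 = 9 - 36 = -27)
x(198, p(K(-1), -3)) - 41317 = -27 - 41317 = -41344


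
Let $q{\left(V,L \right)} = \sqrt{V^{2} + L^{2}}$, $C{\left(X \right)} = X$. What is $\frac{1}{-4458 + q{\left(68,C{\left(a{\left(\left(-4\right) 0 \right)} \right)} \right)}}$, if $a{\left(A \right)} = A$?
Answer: $- \frac{1}{4390} \approx -0.00022779$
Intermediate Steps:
$q{\left(V,L \right)} = \sqrt{L^{2} + V^{2}}$
$\frac{1}{-4458 + q{\left(68,C{\left(a{\left(\left(-4\right) 0 \right)} \right)} \right)}} = \frac{1}{-4458 + \sqrt{\left(\left(-4\right) 0\right)^{2} + 68^{2}}} = \frac{1}{-4458 + \sqrt{0^{2} + 4624}} = \frac{1}{-4458 + \sqrt{0 + 4624}} = \frac{1}{-4458 + \sqrt{4624}} = \frac{1}{-4458 + 68} = \frac{1}{-4390} = - \frac{1}{4390}$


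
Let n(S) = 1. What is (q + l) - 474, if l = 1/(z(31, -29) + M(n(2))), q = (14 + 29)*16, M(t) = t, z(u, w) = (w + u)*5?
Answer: 2355/11 ≈ 214.09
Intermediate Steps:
z(u, w) = 5*u + 5*w (z(u, w) = (u + w)*5 = 5*u + 5*w)
q = 688 (q = 43*16 = 688)
l = 1/11 (l = 1/((5*31 + 5*(-29)) + 1) = 1/((155 - 145) + 1) = 1/(10 + 1) = 1/11 ≈ 0.090909)
(q + l) - 474 = (688 + 1/11) - 474 = 7569/11 - 474 = 2355/11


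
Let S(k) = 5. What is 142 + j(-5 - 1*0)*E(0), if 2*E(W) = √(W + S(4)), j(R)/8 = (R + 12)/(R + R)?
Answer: 142 - 14*√5/5 ≈ 135.74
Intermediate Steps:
j(R) = 4*(12 + R)/R (j(R) = 8*((R + 12)/(R + R)) = 8*((12 + R)/((2*R))) = 8*((12 + R)*(1/(2*R))) = 8*((12 + R)/(2*R)) = 4*(12 + R)/R)
E(W) = √(5 + W)/2 (E(W) = √(W + 5)/2 = √(5 + W)/2)
142 + j(-5 - 1*0)*E(0) = 142 + (4 + 48/(-5 - 1*0))*(√(5 + 0)/2) = 142 + (4 + 48/(-5 + 0))*(√5/2) = 142 + (4 + 48/(-5))*(√5/2) = 142 + (4 + 48*(-⅕))*(√5/2) = 142 + (4 - 48/5)*(√5/2) = 142 - 14*√5/5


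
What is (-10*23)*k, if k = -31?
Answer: 7130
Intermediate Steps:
(-10*23)*k = -10*23*(-31) = -230*(-31) = 7130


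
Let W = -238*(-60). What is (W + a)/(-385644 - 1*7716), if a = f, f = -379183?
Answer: 33173/35760 ≈ 0.92766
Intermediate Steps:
W = 14280
a = -379183
(W + a)/(-385644 - 1*7716) = (14280 - 379183)/(-385644 - 1*7716) = -364903/(-385644 - 7716) = -364903/(-393360) = -364903*(-1/393360) = 33173/35760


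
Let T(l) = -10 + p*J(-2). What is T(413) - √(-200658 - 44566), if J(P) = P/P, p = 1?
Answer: -9 - 2*I*√61306 ≈ -9.0 - 495.2*I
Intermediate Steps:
J(P) = 1
T(l) = -9 (T(l) = -10 + 1*1 = -10 + 1 = -9)
T(413) - √(-200658 - 44566) = -9 - √(-200658 - 44566) = -9 - √(-245224) = -9 - 2*I*√61306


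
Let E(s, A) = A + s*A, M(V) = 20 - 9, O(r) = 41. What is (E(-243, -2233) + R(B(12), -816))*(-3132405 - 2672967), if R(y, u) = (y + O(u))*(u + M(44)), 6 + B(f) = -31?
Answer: -3118448455752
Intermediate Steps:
B(f) = -37 (B(f) = -6 - 31 = -37)
M(V) = 11
R(y, u) = (11 + u)*(41 + y) (R(y, u) = (y + 41)*(u + 11) = (41 + y)*(11 + u) = (11 + u)*(41 + y))
E(s, A) = A + A*s
(E(-243, -2233) + R(B(12), -816))*(-3132405 - 2672967) = (-2233*(1 - 243) + (451 + 11*(-37) + 41*(-816) - 816*(-37)))*(-3132405 - 2672967) = (-2233*(-242) + (451 - 407 - 33456 + 30192))*(-5805372) = (540386 - 3220)*(-5805372) = 537166*(-5805372) = -3118448455752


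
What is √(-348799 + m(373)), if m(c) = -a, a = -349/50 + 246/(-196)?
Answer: I*√427268687/35 ≈ 590.58*I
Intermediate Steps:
a = -10088/1225 (a = -349*1/50 + 246*(-1/196) = -349/50 - 123/98 = -10088/1225 ≈ -8.2351)
m(c) = 10088/1225 (m(c) = -1*(-10088/1225) = 10088/1225)
√(-348799 + m(373)) = √(-348799 + 10088/1225) = √(-427268687/1225) = I*√427268687/35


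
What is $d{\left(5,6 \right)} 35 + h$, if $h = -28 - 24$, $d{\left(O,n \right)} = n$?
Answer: $158$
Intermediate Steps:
$h = -52$ ($h = -28 - 24 = -52$)
$d{\left(5,6 \right)} 35 + h = 6 \cdot 35 - 52 = 210 - 52 = 158$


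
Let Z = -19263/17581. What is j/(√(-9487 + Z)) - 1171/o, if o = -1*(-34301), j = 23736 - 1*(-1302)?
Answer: -1171/34301 - 12519*I*√59850822490/11915015 ≈ -0.034139 - 257.05*I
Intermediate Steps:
j = 25038 (j = 23736 + 1302 = 25038)
o = 34301
Z = -19263/17581 (Z = -19263*1/17581 = -19263/17581 ≈ -1.0957)
j/(√(-9487 + Z)) - 1171/o = 25038/(√(-9487 - 19263/17581)) - 1171/34301 = 25038/(√(-166810210/17581)) - 1171*1/34301 = 25038/((7*I*√59850822490/17581)) - 1171/34301 = 25038*(-I*√59850822490/23830030) - 1171/34301 = -12519*I*√59850822490/11915015 - 1171/34301 = -1171/34301 - 12519*I*√59850822490/11915015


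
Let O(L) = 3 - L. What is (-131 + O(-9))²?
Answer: 14161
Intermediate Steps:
(-131 + O(-9))² = (-131 + (3 - 1*(-9)))² = (-131 + (3 + 9))² = (-131 + 12)² = (-119)² = 14161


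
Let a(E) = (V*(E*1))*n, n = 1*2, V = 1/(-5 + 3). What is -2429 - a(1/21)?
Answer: -51008/21 ≈ -2429.0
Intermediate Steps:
V = -1/2 (V = 1/(-2) = -1/2 ≈ -0.50000)
n = 2
a(E) = -E (a(E) = -E/2*2 = -E)
-2429 - a(1/21) = -2429 - (-1)/21 = -2429 - 1*(-1/21) = -2429 + 1/21 = -51008/21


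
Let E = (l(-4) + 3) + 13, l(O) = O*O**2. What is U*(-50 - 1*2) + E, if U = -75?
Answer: 3852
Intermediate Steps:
l(O) = O**3
E = -48 (E = ((-4)**3 + 3) + 13 = (-64 + 3) + 13 = -61 + 13 = -48)
U*(-50 - 1*2) + E = -75*(-50 - 1*2) - 48 = -75*(-50 - 2) - 48 = -75*(-52) - 48 = 3900 - 48 = 3852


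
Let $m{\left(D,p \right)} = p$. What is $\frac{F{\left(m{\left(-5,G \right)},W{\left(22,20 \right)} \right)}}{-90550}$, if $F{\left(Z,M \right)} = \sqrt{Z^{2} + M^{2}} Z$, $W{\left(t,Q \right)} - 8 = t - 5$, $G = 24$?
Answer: $- \frac{12 \sqrt{1201}}{45275} \approx -0.0091853$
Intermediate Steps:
$W{\left(t,Q \right)} = 3 + t$ ($W{\left(t,Q \right)} = 8 + \left(t - 5\right) = 8 + \left(-5 + t\right) = 3 + t$)
$F{\left(Z,M \right)} = Z \sqrt{M^{2} + Z^{2}}$ ($F{\left(Z,M \right)} = \sqrt{M^{2} + Z^{2}} Z = Z \sqrt{M^{2} + Z^{2}}$)
$\frac{F{\left(m{\left(-5,G \right)},W{\left(22,20 \right)} \right)}}{-90550} = \frac{24 \sqrt{\left(3 + 22\right)^{2} + 24^{2}}}{-90550} = 24 \sqrt{25^{2} + 576} \left(- \frac{1}{90550}\right) = 24 \sqrt{625 + 576} \left(- \frac{1}{90550}\right) = 24 \sqrt{1201} \left(- \frac{1}{90550}\right) = - \frac{12 \sqrt{1201}}{45275}$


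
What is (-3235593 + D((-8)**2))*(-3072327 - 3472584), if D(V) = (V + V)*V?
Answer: 21123052306311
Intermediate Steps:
D(V) = 2*V**2 (D(V) = (2*V)*V = 2*V**2)
(-3235593 + D((-8)**2))*(-3072327 - 3472584) = (-3235593 + 2*((-8)**2)**2)*(-3072327 - 3472584) = (-3235593 + 2*64**2)*(-6544911) = (-3235593 + 2*4096)*(-6544911) = (-3235593 + 8192)*(-6544911) = -3227401*(-6544911) = 21123052306311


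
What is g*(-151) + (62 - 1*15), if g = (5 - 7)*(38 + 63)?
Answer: 30549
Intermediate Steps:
g = -202 (g = -2*101 = -202)
g*(-151) + (62 - 1*15) = -202*(-151) + (62 - 1*15) = 30502 + (62 - 15) = 30502 + 47 = 30549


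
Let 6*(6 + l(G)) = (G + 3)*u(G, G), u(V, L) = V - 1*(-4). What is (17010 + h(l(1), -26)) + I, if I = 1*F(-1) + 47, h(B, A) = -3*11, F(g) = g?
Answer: 17023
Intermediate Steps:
u(V, L) = 4 + V (u(V, L) = V + 4 = 4 + V)
l(G) = -6 + (3 + G)*(4 + G)/6 (l(G) = -6 + ((G + 3)*(4 + G))/6 = -6 + ((3 + G)*(4 + G))/6 = -6 + (3 + G)*(4 + G)/6)
h(B, A) = -33
I = 46 (I = 1*(-1) + 47 = -1 + 47 = 46)
(17010 + h(l(1), -26)) + I = (17010 - 33) + 46 = 16977 + 46 = 17023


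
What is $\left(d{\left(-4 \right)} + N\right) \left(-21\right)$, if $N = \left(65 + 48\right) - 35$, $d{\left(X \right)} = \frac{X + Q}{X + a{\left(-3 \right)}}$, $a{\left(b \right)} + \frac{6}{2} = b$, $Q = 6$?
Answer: $- \frac{8169}{5} \approx -1633.8$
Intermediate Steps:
$a{\left(b \right)} = -3 + b$
$d{\left(X \right)} = \frac{6 + X}{-6 + X}$ ($d{\left(X \right)} = \frac{X + 6}{X - 6} = \frac{6 + X}{X - 6} = \frac{6 + X}{-6 + X}$)
$N = 78$ ($N = 113 - 35 = 78$)
$\left(d{\left(-4 \right)} + N\right) \left(-21\right) = \left(\frac{6 - 4}{-6 - 4} + 78\right) \left(-21\right) = \left(\frac{1}{-10} \cdot 2 + 78\right) \left(-21\right) = \left(\left(- \frac{1}{10}\right) 2 + 78\right) \left(-21\right) = \left(- \frac{1}{5} + 78\right) \left(-21\right) = \frac{389}{5} \left(-21\right) = - \frac{8169}{5}$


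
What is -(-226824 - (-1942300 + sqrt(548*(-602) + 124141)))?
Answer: -1715476 + I*sqrt(205755) ≈ -1.7155e+6 + 453.6*I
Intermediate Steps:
-(-226824 - (-1942300 + sqrt(548*(-602) + 124141))) = -(-226824 - (-1942300 + sqrt(-329896 + 124141))) = -(-226824 - (-1942300 + sqrt(-205755))) = -(-226824 - (-1942300 + I*sqrt(205755))) = -(-226824 + (1942300 - I*sqrt(205755))) = -(1715476 - I*sqrt(205755)) = -1715476 + I*sqrt(205755)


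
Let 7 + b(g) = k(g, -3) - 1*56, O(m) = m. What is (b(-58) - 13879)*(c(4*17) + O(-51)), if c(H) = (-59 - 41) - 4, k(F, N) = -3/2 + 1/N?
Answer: 12967765/6 ≈ 2.1613e+6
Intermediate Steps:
k(F, N) = -3/2 + 1/N (k(F, N) = -3*½ + 1/N = -3/2 + 1/N)
b(g) = -389/6 (b(g) = -7 + ((-3/2 + 1/(-3)) - 1*56) = -7 + ((-3/2 - ⅓) - 56) = -7 + (-11/6 - 56) = -7 - 347/6 = -389/6)
c(H) = -104 (c(H) = -100 - 4 = -104)
(b(-58) - 13879)*(c(4*17) + O(-51)) = (-389/6 - 13879)*(-104 - 51) = -83663/6*(-155) = 12967765/6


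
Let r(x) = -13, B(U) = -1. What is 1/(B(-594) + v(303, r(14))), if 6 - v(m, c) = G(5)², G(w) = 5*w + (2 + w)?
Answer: -1/1019 ≈ -0.00098135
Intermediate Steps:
G(w) = 2 + 6*w
v(m, c) = -1018 (v(m, c) = 6 - (2 + 6*5)² = 6 - (2 + 30)² = 6 - 1*32² = 6 - 1*1024 = 6 - 1024 = -1018)
1/(B(-594) + v(303, r(14))) = 1/(-1 - 1018) = 1/(-1019) = -1/1019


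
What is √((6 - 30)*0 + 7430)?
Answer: √7430 ≈ 86.197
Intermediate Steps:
√((6 - 30)*0 + 7430) = √(-24*0 + 7430) = √(0 + 7430) = √7430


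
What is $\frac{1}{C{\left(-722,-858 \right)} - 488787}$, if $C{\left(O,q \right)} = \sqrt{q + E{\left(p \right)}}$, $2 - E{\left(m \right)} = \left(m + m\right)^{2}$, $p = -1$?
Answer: $- \frac{488787}{238912732229} - \frac{2 i \sqrt{215}}{238912732229} \approx -2.0459 \cdot 10^{-6} - 1.2275 \cdot 10^{-10} i$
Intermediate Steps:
$E{\left(m \right)} = 2 - 4 m^{2}$ ($E{\left(m \right)} = 2 - \left(m + m\right)^{2} = 2 - \left(2 m\right)^{2} = 2 - 4 m^{2}$)
$C{\left(O,q \right)} = \sqrt{-2 + q}$ ($C{\left(O,q \right)} = \sqrt{q + \left(2 - 4 \left(-1\right)^{2}\right)} = \sqrt{q + \left(2 - 4\right)} = \sqrt{q - 2} = \sqrt{-2 + q}$)
$\frac{1}{C{\left(-722,-858 \right)} - 488787} = \frac{1}{\sqrt{-2 - 858} - 488787} = \frac{1}{\sqrt{-860} - 488787} = \frac{1}{2 i \sqrt{215} - 488787} = \frac{1}{-488787 + 2 i \sqrt{215}}$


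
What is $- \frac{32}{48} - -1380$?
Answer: $\frac{4138}{3} \approx 1379.3$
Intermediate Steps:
$- \frac{32}{48} - -1380 = \left(-32\right) \frac{1}{48} + 1380 = - \frac{2}{3} + 1380 = \frac{4138}{3}$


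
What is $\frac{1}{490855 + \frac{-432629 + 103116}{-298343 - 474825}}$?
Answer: $\frac{773168}{379513708153} \approx 2.0373 \cdot 10^{-6}$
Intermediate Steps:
$\frac{1}{490855 + \frac{-432629 + 103116}{-298343 - 474825}} = \frac{1}{490855 - \frac{329513}{-773168}} = \frac{1}{490855 - - \frac{329513}{773168}} = \frac{1}{490855 + \frac{329513}{773168}} = \frac{1}{\frac{379513708153}{773168}} = \frac{773168}{379513708153}$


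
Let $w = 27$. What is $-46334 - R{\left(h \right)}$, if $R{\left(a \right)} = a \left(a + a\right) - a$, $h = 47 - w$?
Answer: $-47114$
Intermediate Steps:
$h = 20$ ($h = 47 - 27 = 20$)
$R{\left(a \right)} = - a + 2 a^{2}$ ($R{\left(a \right)} = a 2 a - a = 2 a^{2} - a = - a + 2 a^{2}$)
$-46334 - R{\left(h \right)} = -46334 - 20 \left(-1 + 2 \cdot 20\right) = -46334 - 20 \left(-1 + 40\right) = -46334 - 20 \cdot 39 = -46334 - 780 = -47114$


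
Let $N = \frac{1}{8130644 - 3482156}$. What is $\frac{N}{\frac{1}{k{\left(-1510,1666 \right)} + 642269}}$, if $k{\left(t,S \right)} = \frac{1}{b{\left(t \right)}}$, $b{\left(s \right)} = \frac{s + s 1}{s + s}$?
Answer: $\frac{107045}{774748} \approx 0.13817$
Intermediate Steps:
$b{\left(s \right)} = 1$ ($b{\left(s \right)} = \frac{s + s}{2 s} = 2 s \frac{1}{2 s} = 1$)
$k{\left(t,S \right)} = 1$ ($k{\left(t,S \right)} = 1^{-1} = 1$)
$N = \frac{1}{4648488} \approx 2.1512 \cdot 10^{-7}$
$\frac{N}{\frac{1}{k{\left(-1510,1666 \right)} + 642269}} = \frac{1}{4648488 \frac{1}{1 + 642269}} = \frac{1}{4648488 \cdot \frac{1}{642270}} = \frac{\frac{1}{\frac{1}{642270}}}{4648488} = \frac{1}{4648488} \cdot 642270 = \frac{107045}{774748}$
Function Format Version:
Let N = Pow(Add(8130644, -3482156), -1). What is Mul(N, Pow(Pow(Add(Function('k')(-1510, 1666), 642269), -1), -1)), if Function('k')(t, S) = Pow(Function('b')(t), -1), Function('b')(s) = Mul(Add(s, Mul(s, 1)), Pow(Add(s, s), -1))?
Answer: Rational(107045, 774748) ≈ 0.13817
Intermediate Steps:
Function('b')(s) = 1 (Function('b')(s) = Mul(Add(s, s), Pow(Mul(2, s), -1)) = Mul(Mul(2, s), Mul(Rational(1, 2), Pow(s, -1))) = 1)
Function('k')(t, S) = 1 (Function('k')(t, S) = Pow(1, -1) = 1)
N = Rational(1, 4648488) (N = Pow(4648488, -1) = Rational(1, 4648488) ≈ 2.1512e-7)
Mul(N, Pow(Pow(Add(Function('k')(-1510, 1666), 642269), -1), -1)) = Mul(Rational(1, 4648488), Pow(Pow(Add(1, 642269), -1), -1)) = Mul(Rational(1, 4648488), Pow(Pow(642270, -1), -1)) = Mul(Rational(1, 4648488), Pow(Rational(1, 642270), -1)) = Mul(Rational(1, 4648488), 642270) = Rational(107045, 774748)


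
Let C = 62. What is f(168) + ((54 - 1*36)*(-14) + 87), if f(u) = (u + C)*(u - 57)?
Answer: 25365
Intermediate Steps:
f(u) = (-57 + u)*(62 + u) (f(u) = (u + 62)*(u - 57) = (62 + u)*(-57 + u) = (-57 + u)*(62 + u))
f(168) + ((54 - 1*36)*(-14) + 87) = (-3534 + 168**2 + 5*168) + ((54 - 1*36)*(-14) + 87) = (-3534 + 28224 + 840) + ((54 - 36)*(-14) + 87) = 25530 + (18*(-14) + 87) = 25530 + (-252 + 87) = 25530 - 165 = 25365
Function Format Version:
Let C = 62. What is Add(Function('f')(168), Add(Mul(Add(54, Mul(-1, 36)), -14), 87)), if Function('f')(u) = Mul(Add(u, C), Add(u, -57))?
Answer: 25365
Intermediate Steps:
Function('f')(u) = Mul(Add(-57, u), Add(62, u)) (Function('f')(u) = Mul(Add(u, 62), Add(u, -57)) = Mul(Add(62, u), Add(-57, u)) = Mul(Add(-57, u), Add(62, u)))
Add(Function('f')(168), Add(Mul(Add(54, Mul(-1, 36)), -14), 87)) = Add(Add(-3534, Pow(168, 2), Mul(5, 168)), Add(Mul(Add(54, Mul(-1, 36)), -14), 87)) = Add(Add(-3534, 28224, 840), Add(Mul(Add(54, -36), -14), 87)) = Add(25530, Add(Mul(18, -14), 87)) = Add(25530, Add(-252, 87)) = Add(25530, -165) = 25365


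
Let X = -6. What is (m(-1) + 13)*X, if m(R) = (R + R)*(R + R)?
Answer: -102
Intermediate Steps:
m(R) = 4*R² (m(R) = (2*R)*(2*R) = 4*R²)
(m(-1) + 13)*X = (4*(-1)² + 13)*(-6) = (4*1 + 13)*(-6) = (4 + 13)*(-6) = 17*(-6) = -102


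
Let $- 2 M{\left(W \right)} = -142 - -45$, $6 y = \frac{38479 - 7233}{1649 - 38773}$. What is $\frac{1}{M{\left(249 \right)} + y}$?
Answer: $\frac{111372}{5385919} \approx 0.020678$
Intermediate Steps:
$y = - \frac{15623}{111372}$ ($y = \frac{\left(38479 - 7233\right) \frac{1}{1649 - 38773}}{6} = \frac{31246 \frac{1}{-37124}}{6} = \frac{31246 \left(- \frac{1}{37124}\right)}{6} = \frac{1}{6} \left(- \frac{15623}{18562}\right) = - \frac{15623}{111372} \approx -0.14028$)
$M{\left(W \right)} = \frac{97}{2}$ ($M{\left(W \right)} = - \frac{-142 - -45}{2} = - \frac{-142 + 45}{2} = \left(- \frac{1}{2}\right) \left(-97\right) = \frac{97}{2}$)
$\frac{1}{M{\left(249 \right)} + y} = \frac{1}{\frac{97}{2} - \frac{15623}{111372}} = \frac{1}{\frac{5385919}{111372}} = \frac{111372}{5385919}$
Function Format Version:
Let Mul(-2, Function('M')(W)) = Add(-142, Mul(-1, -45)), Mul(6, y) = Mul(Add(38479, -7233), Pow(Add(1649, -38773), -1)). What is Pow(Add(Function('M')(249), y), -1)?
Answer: Rational(111372, 5385919) ≈ 0.020678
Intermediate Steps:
y = Rational(-15623, 111372) (y = Mul(Rational(1, 6), Mul(Add(38479, -7233), Pow(Add(1649, -38773), -1))) = Mul(Rational(1, 6), Mul(31246, Pow(-37124, -1))) = Mul(Rational(1, 6), Mul(31246, Rational(-1, 37124))) = Mul(Rational(1, 6), Rational(-15623, 18562)) = Rational(-15623, 111372) ≈ -0.14028)
Function('M')(W) = Rational(97, 2) (Function('M')(W) = Mul(Rational(-1, 2), Add(-142, Mul(-1, -45))) = Mul(Rational(-1, 2), Add(-142, 45)) = Mul(Rational(-1, 2), -97) = Rational(97, 2))
Pow(Add(Function('M')(249), y), -1) = Pow(Add(Rational(97, 2), Rational(-15623, 111372)), -1) = Pow(Rational(5385919, 111372), -1) = Rational(111372, 5385919)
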